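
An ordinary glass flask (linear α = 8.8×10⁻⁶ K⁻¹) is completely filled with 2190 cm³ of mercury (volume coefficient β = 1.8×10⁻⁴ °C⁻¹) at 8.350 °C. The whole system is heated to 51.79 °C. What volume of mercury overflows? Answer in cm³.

The flask also expands: β_container ≈ 3α = 2.64×10⁻⁵ /K
Net overflow = V₀(β_liq − 3α_cont)ΔT
β − 3α = 1.80×10⁻⁴ − 2.64×10⁻⁵ = 1.536×10⁻⁴ /K; ΔT = 43.440 K
ΔV = 2190 × 1.536×10⁻⁴ × 43.440 = 14.6 cm³

14.6 cm³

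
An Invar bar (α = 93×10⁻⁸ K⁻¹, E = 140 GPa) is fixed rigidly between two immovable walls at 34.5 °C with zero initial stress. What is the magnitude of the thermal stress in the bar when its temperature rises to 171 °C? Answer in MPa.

σ = 17.8 MPa

Fully constrained: the free strain ε = αΔT is blocked, so σ = Eε = EαΔT.
|ΔT| = 136.5 K
σ = 140×10⁹ × 93×10⁻⁸ × 136.5 = 1.78×10⁷ Pa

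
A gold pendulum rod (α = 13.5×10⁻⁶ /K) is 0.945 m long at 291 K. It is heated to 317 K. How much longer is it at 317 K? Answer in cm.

|ΔT| = |317 − 291| = 26 K
ΔL = αL₀ΔT = (13.5×10⁻⁶)(0.945)(26) = 3.32×10⁻⁴ m

ΔL = 0.0332 cm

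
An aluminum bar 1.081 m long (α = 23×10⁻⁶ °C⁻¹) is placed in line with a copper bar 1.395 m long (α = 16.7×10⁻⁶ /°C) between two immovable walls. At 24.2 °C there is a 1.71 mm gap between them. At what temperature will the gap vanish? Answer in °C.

T = 59.7 °C

α₁L₁ = 2.4863×10⁻⁵ m/K, α₂L₂ = 2.32965×10⁻⁵ m/K → total 4.81595×10⁻⁵ m/K
ΔT = g/(α₁L₁+α₂L₂) = 1.71×10⁻³ / 4.81595×10⁻⁵ = 35.507 K
T = 24.2 + 35.507 = 59.707 °C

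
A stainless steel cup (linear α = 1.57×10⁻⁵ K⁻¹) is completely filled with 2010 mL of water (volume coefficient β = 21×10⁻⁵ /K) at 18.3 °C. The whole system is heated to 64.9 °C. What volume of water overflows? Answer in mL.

15.3 mL

The cup also expands: β_container ≈ 3α = 4.71×10⁻⁵ /K
Net overflow = V₀(β_liq − 3α_cont)ΔT
β − 3α = 2.10×10⁻⁴ − 4.71×10⁻⁵ = 1.629×10⁻⁴ /K; ΔT = 46.6 K
ΔV = 2010 × 1.629×10⁻⁴ × 46.6 = 15.3 mL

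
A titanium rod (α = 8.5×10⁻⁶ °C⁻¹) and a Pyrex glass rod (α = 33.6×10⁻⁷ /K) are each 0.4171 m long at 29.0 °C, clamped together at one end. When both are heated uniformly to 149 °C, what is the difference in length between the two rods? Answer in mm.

ΔT = 120.0 K
titanium: ΔL = 8.5×10⁻⁶ × 0.4171 m × 120.0 = 4.2544×10⁻⁴ m = 0.42544 mm
Pyrex glass: ΔL = 33.6×10⁻⁷ × 0.4171 m × 120.0 = 1.6817×10⁻⁴ m = 0.16817 mm
difference = 0.42544 − 0.16817 = 0.25727 mm

0.257 mm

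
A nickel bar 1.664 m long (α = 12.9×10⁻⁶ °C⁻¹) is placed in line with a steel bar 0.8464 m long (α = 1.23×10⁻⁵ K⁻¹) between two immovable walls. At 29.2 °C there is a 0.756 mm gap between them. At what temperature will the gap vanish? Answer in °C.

T = 52.9 °C

α₁L₁ = 2.14656×10⁻⁵ m/K, α₂L₂ = 1.041072×10⁻⁵ m/K → total 3.187632×10⁻⁵ m/K
ΔT = g/(α₁L₁+α₂L₂) = 7.56×10⁻⁴ / 3.187632×10⁻⁵ = 23.717 K
T = 29.2 + 23.717 = 52.917 °C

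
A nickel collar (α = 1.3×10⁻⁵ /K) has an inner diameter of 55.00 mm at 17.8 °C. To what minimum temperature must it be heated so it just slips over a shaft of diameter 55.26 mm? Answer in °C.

T = 381 °C

Required Δd = 55.26 − 55.00 = 0.26 mm
Δd = αd₀ΔT ⇒ ΔT = Δd/(αd₀) = 0.26 / (1.3×10⁻⁵ × 55.00) = 363.64 K
T_min = 17.8 + 363.64 = 381.44 °C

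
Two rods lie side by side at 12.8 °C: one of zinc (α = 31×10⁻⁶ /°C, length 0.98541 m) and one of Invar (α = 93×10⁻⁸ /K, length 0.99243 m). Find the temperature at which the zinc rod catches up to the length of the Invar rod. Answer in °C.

L₁(1 + α₁ΔT) = L₂(1 + α₂ΔT) ⇒ ΔT = (L₂ − L₁)/(α₁L₁ − α₂L₂)
L₂ − L₁ = 0.99243 − 0.98541 = 7.02×10⁻³ m
α₁L₁ − α₂L₂ = 31×10⁻⁶×0.98541 − 93×10⁻⁸×0.99243 = 2.96247501×10⁻⁵ m/K
ΔT = 7.02×10⁻³ / 2.96247501×10⁻⁵ = 236.964 K
T = 12.8 + 236.964 = 249.764 °C

T = 249.8 °C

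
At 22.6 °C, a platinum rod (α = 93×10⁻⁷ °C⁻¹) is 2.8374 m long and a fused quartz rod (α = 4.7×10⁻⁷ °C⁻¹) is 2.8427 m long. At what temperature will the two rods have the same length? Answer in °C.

T = 234.2 °C

L₁(1 + α₁ΔT) = L₂(1 + α₂ΔT) ⇒ ΔT = (L₂ − L₁)/(α₁L₁ − α₂L₂)
L₂ − L₁ = 2.8427 − 2.8374 = 5.30×10⁻³ m
α₁L₁ − α₂L₂ = 93×10⁻⁷×2.8374 − 4.7×10⁻⁷×2.8427 = 2.5051751×10⁻⁵ m/K
ΔT = 5.30×10⁻³ / 2.5051751×10⁻⁵ = 211.562 K
T = 22.6 + 211.562 = 234.162 °C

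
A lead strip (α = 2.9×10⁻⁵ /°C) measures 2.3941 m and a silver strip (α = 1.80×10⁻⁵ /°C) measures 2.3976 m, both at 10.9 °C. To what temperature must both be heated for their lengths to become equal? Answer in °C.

Equal length when α₁L₁ΔT − α₂L₂ΔT = L₂ − L₁ = 3.50×10⁻³ m
α₁L₁ = 6.94289×10⁻⁵, α₂L₂ = 4.31568×10⁻⁵ → Δ(αL) = 2.62721×10⁻⁵ m/K
ΔT = 3.50×10⁻³ / 2.62721×10⁻⁵ = 133.221 K, so T = 10.9 + 133.221 = 144.121 °C

T = 144.1 °C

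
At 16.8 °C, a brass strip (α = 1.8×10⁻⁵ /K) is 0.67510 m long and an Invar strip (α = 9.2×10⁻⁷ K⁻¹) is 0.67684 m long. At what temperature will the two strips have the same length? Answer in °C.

T = 167.7 °C

Equal length when α₁L₁ΔT − α₂L₂ΔT = L₂ − L₁ = 1.74×10⁻³ m
α₁L₁ = 1.21518×10⁻⁵, α₂L₂ = 6.226928×10⁻⁷ → Δ(αL) = 1.15291072×10⁻⁵ m/K
ΔT = 1.74×10⁻³ / 1.15291072×10⁻⁵ = 150.922 K, so T = 16.8 + 150.922 = 167.722 °C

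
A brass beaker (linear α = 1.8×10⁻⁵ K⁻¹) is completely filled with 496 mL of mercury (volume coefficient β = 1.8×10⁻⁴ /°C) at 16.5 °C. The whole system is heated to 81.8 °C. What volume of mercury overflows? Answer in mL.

The beaker also expands: β_container ≈ 3α = 5.4×10⁻⁵ /K
Net overflow = V₀(β_liq − 3α_cont)ΔT
β − 3α = 1.80×10⁻⁴ − 5.4×10⁻⁵ = 1.26×10⁻⁴ /K; ΔT = 65.3 K
ΔV = 496 × 1.26×10⁻⁴ × 65.3 = 4.08 mL

4.08 mL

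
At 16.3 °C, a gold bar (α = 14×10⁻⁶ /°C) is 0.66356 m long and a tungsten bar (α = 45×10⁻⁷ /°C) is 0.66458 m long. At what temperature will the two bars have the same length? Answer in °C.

L₁(1 + α₁ΔT) = L₂(1 + α₂ΔT) ⇒ ΔT = (L₂ − L₁)/(α₁L₁ − α₂L₂)
L₂ − L₁ = 0.66458 − 0.66356 = 1.02×10⁻³ m
α₁L₁ − α₂L₂ = 14×10⁻⁶×0.66356 − 45×10⁻⁷×0.66458 = 6.29923×10⁻⁶ m/K
ΔT = 1.02×10⁻³ / 6.29923×10⁻⁶ = 161.925 K
T = 16.3 + 161.925 = 178.225 °C

T = 178.2 °C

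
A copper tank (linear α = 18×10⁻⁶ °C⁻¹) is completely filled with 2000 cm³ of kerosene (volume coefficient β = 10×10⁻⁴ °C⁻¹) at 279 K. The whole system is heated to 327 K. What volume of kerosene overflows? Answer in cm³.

The tank also expands: β_container ≈ 3α = 5.4×10⁻⁵ /K
Net overflow = V₀(β_liq − 3α_cont)ΔT
β − 3α = 1.00×10⁻³ − 5.4×10⁻⁵ = 9.46×10⁻⁴ /K; ΔT = 48 K
ΔV = 2000 × 9.46×10⁻⁴ × 48 = 90.8 cm³

90.8 cm³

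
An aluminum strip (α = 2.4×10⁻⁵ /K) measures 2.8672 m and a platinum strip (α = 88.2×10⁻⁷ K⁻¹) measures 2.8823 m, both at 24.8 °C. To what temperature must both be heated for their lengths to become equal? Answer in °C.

T = 372.8 °C

Equal length when α₁L₁ΔT − α₂L₂ΔT = L₂ − L₁ = 1.51×10⁻² m
α₁L₁ = 6.88128×10⁻⁵, α₂L₂ = 2.5421886×10⁻⁵ → Δ(αL) = 4.3390914×10⁻⁵ m/K
ΔT = 1.51×10⁻² / 4.3390914×10⁻⁵ = 347.999 K, so T = 24.8 + 347.999 = 372.799 °C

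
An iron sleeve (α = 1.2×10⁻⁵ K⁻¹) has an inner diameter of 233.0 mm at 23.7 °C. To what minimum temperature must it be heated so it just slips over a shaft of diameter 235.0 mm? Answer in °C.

T = 739 °C

Required Δd = 235.0 − 233.0 = 2.0 mm
Δd = αd₀ΔT ⇒ ΔT = Δd/(αd₀) = 2.0 / (1.2×10⁻⁵ × 233.0) = 715.31 K
T_min = 23.7 + 715.31 = 739.01 °C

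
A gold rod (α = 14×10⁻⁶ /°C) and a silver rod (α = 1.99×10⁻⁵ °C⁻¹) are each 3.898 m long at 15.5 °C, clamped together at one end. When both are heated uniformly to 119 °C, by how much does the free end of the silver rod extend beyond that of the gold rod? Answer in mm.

ΔT = 103.5 K
gold: ΔL = 14×10⁻⁶ × 3.898 m × 103.5 = 5.6482×10⁻³ m = 5.6482 mm
silver: ΔL = 1.99×10⁻⁵ × 3.898 m × 103.5 = 8.0285×10⁻³ m = 8.0285 mm
difference = 8.0285 − 5.6482 = 2.3803 mm

2.38 mm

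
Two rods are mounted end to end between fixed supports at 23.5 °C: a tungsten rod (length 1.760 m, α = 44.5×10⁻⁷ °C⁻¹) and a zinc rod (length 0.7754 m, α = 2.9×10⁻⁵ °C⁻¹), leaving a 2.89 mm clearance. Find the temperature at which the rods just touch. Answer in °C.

T = 119 °C

Gap closes when ΔL₁ + ΔL₂ = 2.89 mm = 2.89×10⁻³ m
(α₁L₁ + α₂L₂)ΔT = g
α₁L₁ + α₂L₂ = 44.5×10⁻⁷×1.760 + 2.9×10⁻⁵×0.7754 = 3.03186×10⁻⁵ m/K
ΔT = 2.89×10⁻³ / 3.03186×10⁻⁵ = 95.32 K
T = 23.5 + 95.32 = 118.82 °C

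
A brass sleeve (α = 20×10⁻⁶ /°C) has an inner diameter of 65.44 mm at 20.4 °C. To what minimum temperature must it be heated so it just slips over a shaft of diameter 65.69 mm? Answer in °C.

T = 211 °C

Required Δd = 65.69 − 65.44 = 0.25 mm
Δd = αd₀ΔT ⇒ ΔT = Δd/(αd₀) = 0.25 / (20×10⁻⁶ × 65.44) = 191.01 K
T_min = 20.4 + 191.01 = 211.41 °C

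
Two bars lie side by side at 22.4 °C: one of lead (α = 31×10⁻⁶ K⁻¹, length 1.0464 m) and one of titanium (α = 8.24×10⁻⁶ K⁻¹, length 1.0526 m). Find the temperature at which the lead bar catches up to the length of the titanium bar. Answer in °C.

L₁(1 + α₁ΔT) = L₂(1 + α₂ΔT) ⇒ ΔT = (L₂ − L₁)/(α₁L₁ − α₂L₂)
L₂ − L₁ = 1.0526 − 1.0464 = 6.20×10⁻³ m
α₁L₁ − α₂L₂ = 31×10⁻⁶×1.0464 − 8.24×10⁻⁶×1.0526 = 2.3764976×10⁻⁵ m/K
ΔT = 6.20×10⁻³ / 2.3764976×10⁻⁵ = 260.888 K
T = 22.4 + 260.888 = 283.288 °C

T = 283.3 °C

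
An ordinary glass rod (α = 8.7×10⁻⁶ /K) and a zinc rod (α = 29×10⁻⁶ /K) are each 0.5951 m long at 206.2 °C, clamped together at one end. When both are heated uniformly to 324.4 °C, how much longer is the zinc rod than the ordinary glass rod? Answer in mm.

ΔT = 118.2 K
ordinary glass: ΔL = 8.7×10⁻⁶ × 0.5951 m × 118.2 = 6.1197×10⁻⁴ m = 0.61197 mm
zinc: ΔL = 29×10⁻⁶ × 0.5951 m × 118.2 = 2.0399×10⁻³ m = 2.0399 mm
difference = 2.0399 − 0.61197 = 1.42793 mm

1.43 mm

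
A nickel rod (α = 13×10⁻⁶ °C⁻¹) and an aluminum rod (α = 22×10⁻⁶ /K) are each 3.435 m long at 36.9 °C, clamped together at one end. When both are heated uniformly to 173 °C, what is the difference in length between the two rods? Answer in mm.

ΔT = 136.1 K
nickel: ΔL = 13×10⁻⁶ × 3.435 m × 136.1 = 6.0775×10⁻³ m = 6.0775 mm
aluminum: ΔL = 22×10⁻⁶ × 3.435 m × 136.1 = 1.0285×10⁻² m = 10.285 mm
difference = 10.285 − 6.0775 = 4.2075 mm

4.21 mm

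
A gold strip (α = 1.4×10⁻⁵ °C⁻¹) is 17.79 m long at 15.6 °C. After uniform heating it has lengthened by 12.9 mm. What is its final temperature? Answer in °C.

T = 67.4 °C

ΔL = αL₀ΔT ⇒ ΔT = ΔL / (αL₀)
ΔT = 12.9×10⁻³ m / (1.4×10⁻⁵ × 17.79 m) = 51.795 K
T = 15.6 + 51.795 = 67.395 °C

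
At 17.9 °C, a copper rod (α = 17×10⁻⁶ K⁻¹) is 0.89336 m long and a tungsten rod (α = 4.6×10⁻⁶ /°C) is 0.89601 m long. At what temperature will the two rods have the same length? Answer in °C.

Equal length when α₁L₁ΔT − α₂L₂ΔT = L₂ − L₁ = 2.65×10⁻³ m
α₁L₁ = 1.518712×10⁻⁵, α₂L₂ = 4.121646×10⁻⁶ → Δ(αL) = 1.1065474×10⁻⁵ m/K
ΔT = 2.65×10⁻³ / 1.1065474×10⁻⁵ = 239.484 K, so T = 17.9 + 239.484 = 257.384 °C

T = 257.4 °C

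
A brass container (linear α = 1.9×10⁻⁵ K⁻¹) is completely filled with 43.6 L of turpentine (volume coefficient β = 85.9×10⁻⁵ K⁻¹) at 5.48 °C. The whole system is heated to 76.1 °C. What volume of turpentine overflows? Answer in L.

The container also expands: β_container ≈ 3α = 5.7×10⁻⁵ /K
Net overflow = V₀(β_liq − 3α_cont)ΔT
β − 3α = 8.59×10⁻⁴ − 5.7×10⁻⁵ = 8.02×10⁻⁴ /K; ΔT = 70.62 K
ΔV = 43.6 × 8.02×10⁻⁴ × 70.62 = 2.47 L

2.47 L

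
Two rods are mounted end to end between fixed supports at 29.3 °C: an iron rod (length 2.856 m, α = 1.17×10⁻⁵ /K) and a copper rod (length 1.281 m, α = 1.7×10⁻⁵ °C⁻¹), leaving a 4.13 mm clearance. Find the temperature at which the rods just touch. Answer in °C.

α₁L₁ = 3.34152×10⁻⁵ m/K, α₂L₂ = 2.1777×10⁻⁵ m/K → total 5.51922×10⁻⁵ m/K
ΔT = g/(α₁L₁+α₂L₂) = 4.13×10⁻³ / 5.51922×10⁻⁵ = 74.83 K
T = 29.3 + 74.83 = 104.13 °C

T = 104 °C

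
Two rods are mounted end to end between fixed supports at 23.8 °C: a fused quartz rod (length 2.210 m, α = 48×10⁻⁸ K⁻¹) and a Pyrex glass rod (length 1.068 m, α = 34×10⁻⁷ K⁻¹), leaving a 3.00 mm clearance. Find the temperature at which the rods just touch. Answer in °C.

T = 663 °C

Gap closes when ΔL₁ + ΔL₂ = 3.00 mm = 3.00×10⁻³ m
(α₁L₁ + α₂L₂)ΔT = g
α₁L₁ + α₂L₂ = 48×10⁻⁸×2.210 + 34×10⁻⁷×1.068 = 4.692×10⁻⁶ m/K
ΔT = 3.00×10⁻³ / 4.692×10⁻⁶ = 639.39 K
T = 23.8 + 639.39 = 663.19 °C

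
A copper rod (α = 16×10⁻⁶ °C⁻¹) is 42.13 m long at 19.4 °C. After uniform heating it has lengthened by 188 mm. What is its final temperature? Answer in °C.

ΔL = αL₀ΔT ⇒ ΔT = ΔL / (αL₀)
ΔT = 188×10⁻³ m / (16×10⁻⁶ × 42.13 m) = 278.90 K
T = 19.4 + 278.90 = 298.30 °C

T = 298 °C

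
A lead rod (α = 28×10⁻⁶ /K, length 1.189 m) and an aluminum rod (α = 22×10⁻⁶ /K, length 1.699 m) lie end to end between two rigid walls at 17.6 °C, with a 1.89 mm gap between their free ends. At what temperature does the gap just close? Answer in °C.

T = 44.3 °C

Gap closes when ΔL₁ + ΔL₂ = 1.89 mm = 1.89×10⁻³ m
(α₁L₁ + α₂L₂)ΔT = g
α₁L₁ + α₂L₂ = 28×10⁻⁶×1.189 + 22×10⁻⁶×1.699 = 7.067×10⁻⁵ m/K
ΔT = 1.89×10⁻³ / 7.067×10⁻⁵ = 26.744 K
T = 17.6 + 26.744 = 44.344 °C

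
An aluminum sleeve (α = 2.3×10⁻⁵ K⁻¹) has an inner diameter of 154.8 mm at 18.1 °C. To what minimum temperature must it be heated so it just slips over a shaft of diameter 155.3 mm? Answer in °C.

Required Δd = 155.3 − 154.8 = 0.5 mm
Δd = αd₀ΔT ⇒ ΔT = Δd/(αd₀) = 0.5 / (2.3×10⁻⁵ × 154.8) = 140.43 K
T_min = 18.1 + 140.43 = 158.53 °C

T = 159 °C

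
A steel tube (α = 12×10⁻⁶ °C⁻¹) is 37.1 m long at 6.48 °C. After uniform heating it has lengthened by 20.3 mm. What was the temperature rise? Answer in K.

ΔT = 45.6 K

ΔL = αL₀ΔT ⇒ ΔT = ΔL / (αL₀)
ΔT = 20.3×10⁻³ m / (12×10⁻⁶ × 37.1 m) = 45.597 K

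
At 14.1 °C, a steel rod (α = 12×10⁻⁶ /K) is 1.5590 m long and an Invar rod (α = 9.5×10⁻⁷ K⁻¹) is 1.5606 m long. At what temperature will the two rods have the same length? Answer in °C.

Equal length when α₁L₁ΔT − α₂L₂ΔT = L₂ − L₁ = 1.60×10⁻³ m
α₁L₁ = 1.8708×10⁻⁵, α₂L₂ = 1.48257×10⁻⁶ → Δ(αL) = 1.722543×10⁻⁵ m/K
ΔT = 1.60×10⁻³ / 1.722543×10⁻⁵ = 92.886 K, so T = 14.1 + 92.886 = 106.986 °C

T = 107.0 °C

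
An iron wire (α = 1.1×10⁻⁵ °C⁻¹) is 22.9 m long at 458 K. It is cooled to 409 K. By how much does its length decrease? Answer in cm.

ΔL = 1.23 cm

|ΔT| = |409 − 458| = 49 K
ΔL = αL₀ΔT = (1.1×10⁻⁵)(22.9)(49) = 1.23×10⁻² m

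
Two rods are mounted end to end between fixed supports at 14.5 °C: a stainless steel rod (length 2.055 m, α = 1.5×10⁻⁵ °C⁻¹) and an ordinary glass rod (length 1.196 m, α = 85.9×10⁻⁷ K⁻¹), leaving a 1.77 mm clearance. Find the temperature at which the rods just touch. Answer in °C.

Gap closes when ΔL₁ + ΔL₂ = 1.77 mm = 1.77×10⁻³ m
(α₁L₁ + α₂L₂)ΔT = g
α₁L₁ + α₂L₂ = 1.5×10⁻⁵×2.055 + 85.9×10⁻⁷×1.196 = 4.109864×10⁻⁵ m/K
ΔT = 1.77×10⁻³ / 4.109864×10⁻⁵ = 43.067 K
T = 14.5 + 43.067 = 57.567 °C

T = 57.6 °C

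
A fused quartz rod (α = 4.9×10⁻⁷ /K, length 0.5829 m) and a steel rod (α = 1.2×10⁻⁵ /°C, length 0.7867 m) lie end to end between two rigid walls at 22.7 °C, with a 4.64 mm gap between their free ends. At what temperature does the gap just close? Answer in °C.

Gap closes when ΔL₁ + ΔL₂ = 4.64 mm = 4.64×10⁻³ m
(α₁L₁ + α₂L₂)ΔT = g
α₁L₁ + α₂L₂ = 4.9×10⁻⁷×0.5829 + 1.2×10⁻⁵×0.7867 = 9.726021×10⁻⁶ m/K
ΔT = 4.64×10⁻³ / 9.726021×10⁻⁶ = 477.07 K
T = 22.7 + 477.07 = 499.77 °C

T = 500 °C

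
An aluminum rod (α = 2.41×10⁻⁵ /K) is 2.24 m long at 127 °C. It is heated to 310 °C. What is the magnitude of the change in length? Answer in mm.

|ΔT| = |310 − 127| = 183 K
ΔL = αL₀ΔT = (2.41×10⁻⁵)(2.24)(183) = 9.88×10⁻³ m

ΔL = 9.88 mm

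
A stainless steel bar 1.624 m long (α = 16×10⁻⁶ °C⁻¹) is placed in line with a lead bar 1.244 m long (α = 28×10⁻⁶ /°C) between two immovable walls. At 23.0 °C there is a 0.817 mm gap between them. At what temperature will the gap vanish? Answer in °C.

α₁L₁ = 2.5984×10⁻⁵ m/K, α₂L₂ = 3.4832×10⁻⁵ m/K → total 6.0816×10⁻⁵ m/K
ΔT = g/(α₁L₁+α₂L₂) = 8.17×10⁻⁴ / 6.0816×10⁻⁵ = 13.434 K
T = 23.0 + 13.434 = 36.434 °C

T = 36.4 °C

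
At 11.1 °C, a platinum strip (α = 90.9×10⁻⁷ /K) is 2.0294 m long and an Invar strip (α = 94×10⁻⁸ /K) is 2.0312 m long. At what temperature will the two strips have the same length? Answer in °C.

T = 119.9 °C

L₁(1 + α₁ΔT) = L₂(1 + α₂ΔT) ⇒ ΔT = (L₂ − L₁)/(α₁L₁ − α₂L₂)
L₂ − L₁ = 2.0312 − 2.0294 = 1.80×10⁻³ m
α₁L₁ − α₂L₂ = 90.9×10⁻⁷×2.0294 − 94×10⁻⁸×2.0312 = 1.6537918×10⁻⁵ m/K
ΔT = 1.80×10⁻³ / 1.6537918×10⁻⁵ = 108.841 K
T = 11.1 + 108.841 = 119.941 °C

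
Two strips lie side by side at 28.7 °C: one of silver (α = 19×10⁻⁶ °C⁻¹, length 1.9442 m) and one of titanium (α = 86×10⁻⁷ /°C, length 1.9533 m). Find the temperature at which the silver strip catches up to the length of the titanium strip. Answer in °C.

T = 480.5 °C

Equal length when α₁L₁ΔT − α₂L₂ΔT = L₂ − L₁ = 9.10×10⁻³ m
α₁L₁ = 3.69398×10⁻⁵, α₂L₂ = 1.679838×10⁻⁵ → Δ(αL) = 2.014142×10⁻⁵ m/K
ΔT = 9.10×10⁻³ / 2.014142×10⁻⁵ = 451.805 K, so T = 28.7 + 451.805 = 480.505 °C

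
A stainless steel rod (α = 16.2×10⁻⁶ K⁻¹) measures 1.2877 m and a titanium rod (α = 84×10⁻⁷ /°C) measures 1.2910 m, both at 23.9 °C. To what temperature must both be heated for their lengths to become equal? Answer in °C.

T = 353.4 °C

Equal length when α₁L₁ΔT − α₂L₂ΔT = L₂ − L₁ = 3.30×10⁻³ m
α₁L₁ = 2.086074×10⁻⁵, α₂L₂ = 1.08444×10⁻⁵ → Δ(αL) = 1.001634×10⁻⁵ m/K
ΔT = 3.30×10⁻³ / 1.001634×10⁻⁵ = 329.462 K, so T = 23.9 + 329.462 = 353.362 °C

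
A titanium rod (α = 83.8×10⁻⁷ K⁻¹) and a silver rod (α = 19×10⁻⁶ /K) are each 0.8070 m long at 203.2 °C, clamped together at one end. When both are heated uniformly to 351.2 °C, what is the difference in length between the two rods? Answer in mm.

1.27 mm

ΔT = 148.0 K
titanium: ΔL = 83.8×10⁻⁷ × 0.8070 m × 148.0 = 1.0009×10⁻³ m = 1.0009 mm
silver: ΔL = 19×10⁻⁶ × 0.8070 m × 148.0 = 2.2693×10⁻³ m = 2.2693 mm
difference = 2.2693 − 1.0009 = 1.2684 mm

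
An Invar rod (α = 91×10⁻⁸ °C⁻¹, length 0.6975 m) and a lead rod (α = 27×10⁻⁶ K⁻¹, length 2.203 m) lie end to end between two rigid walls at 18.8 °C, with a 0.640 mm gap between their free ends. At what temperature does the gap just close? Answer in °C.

α₁L₁ = 6.34725×10⁻⁷ m/K, α₂L₂ = 5.9481×10⁻⁵ m/K → total 6.0115725×10⁻⁵ m/K
ΔT = g/(α₁L₁+α₂L₂) = 6.40×10⁻⁴ / 6.0115725×10⁻⁵ = 10.646 K
T = 18.8 + 10.646 = 29.446 °C

T = 29.4 °C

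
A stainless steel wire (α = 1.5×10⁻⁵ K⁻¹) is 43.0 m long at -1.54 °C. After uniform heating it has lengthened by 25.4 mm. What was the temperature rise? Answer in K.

ΔT = 39.4 K

ΔL = αL₀ΔT ⇒ ΔT = ΔL / (αL₀)
ΔT = 25.4×10⁻³ m / (1.5×10⁻⁵ × 43.0 m) = 39.380 K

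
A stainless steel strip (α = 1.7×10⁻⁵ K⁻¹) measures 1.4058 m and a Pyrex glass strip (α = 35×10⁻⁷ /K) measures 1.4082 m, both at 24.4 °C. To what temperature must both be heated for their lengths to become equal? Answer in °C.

T = 150.9 °C

L₁(1 + α₁ΔT) = L₂(1 + α₂ΔT) ⇒ ΔT = (L₂ − L₁)/(α₁L₁ − α₂L₂)
L₂ − L₁ = 1.4082 − 1.4058 = 2.40×10⁻³ m
α₁L₁ − α₂L₂ = 1.7×10⁻⁵×1.4058 − 35×10⁻⁷×1.4082 = 1.89699×10⁻⁵ m/K
ΔT = 2.40×10⁻³ / 1.89699×10⁻⁵ = 126.516 K
T = 24.4 + 126.516 = 150.916 °C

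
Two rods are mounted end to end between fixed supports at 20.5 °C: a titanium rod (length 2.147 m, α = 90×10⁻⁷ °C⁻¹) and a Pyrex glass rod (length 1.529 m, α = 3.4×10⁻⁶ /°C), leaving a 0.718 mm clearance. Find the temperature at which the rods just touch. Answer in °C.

T = 49.8 °C

Gap closes when ΔL₁ + ΔL₂ = 0.718 mm = 7.18×10⁻⁴ m
(α₁L₁ + α₂L₂)ΔT = g
α₁L₁ + α₂L₂ = 90×10⁻⁷×2.147 + 3.4×10⁻⁶×1.529 = 2.45216×10⁻⁵ m/K
ΔT = 7.18×10⁻⁴ / 2.45216×10⁻⁵ = 29.280 K
T = 20.5 + 29.280 = 49.780 °C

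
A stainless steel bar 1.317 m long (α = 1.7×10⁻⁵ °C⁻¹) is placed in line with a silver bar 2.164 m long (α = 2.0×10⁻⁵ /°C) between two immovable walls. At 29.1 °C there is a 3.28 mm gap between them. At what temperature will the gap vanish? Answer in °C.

α₁L₁ = 2.2389×10⁻⁵ m/K, α₂L₂ = 4.328×10⁻⁵ m/K → total 6.5669×10⁻⁵ m/K
ΔT = g/(α₁L₁+α₂L₂) = 3.28×10⁻³ / 6.5669×10⁻⁵ = 49.947 K
T = 29.1 + 49.947 = 79.047 °C

T = 79.0 °C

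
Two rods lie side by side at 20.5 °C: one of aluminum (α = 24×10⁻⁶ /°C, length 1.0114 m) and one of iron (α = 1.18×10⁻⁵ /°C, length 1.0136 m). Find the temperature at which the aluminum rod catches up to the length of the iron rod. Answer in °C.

T = 199.2 °C

Equal length when α₁L₁ΔT − α₂L₂ΔT = L₂ − L₁ = 2.20×10⁻³ m
α₁L₁ = 2.42736×10⁻⁵, α₂L₂ = 1.196048×10⁻⁵ → Δ(αL) = 1.231312×10⁻⁵ m/K
ΔT = 2.20×10⁻³ / 1.231312×10⁻⁵ = 178.671 K, so T = 20.5 + 178.671 = 199.171 °C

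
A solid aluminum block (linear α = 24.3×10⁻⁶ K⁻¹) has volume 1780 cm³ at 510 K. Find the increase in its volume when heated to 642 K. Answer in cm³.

ΔV = 17.1 cm³

Isotropic solid: β ≈ 3α = 7.3×10⁻⁵ /K; ΔT = 132 K
ΔV = 3αV₀ΔT = 3(24.3×10⁻⁶)(1780)(132) = 17.1 cm³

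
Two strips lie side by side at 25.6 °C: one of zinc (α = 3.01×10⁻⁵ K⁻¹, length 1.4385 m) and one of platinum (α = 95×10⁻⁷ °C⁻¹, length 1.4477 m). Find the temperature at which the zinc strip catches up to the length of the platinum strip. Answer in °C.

T = 337.0 °C

Equal length when α₁L₁ΔT − α₂L₂ΔT = L₂ − L₁ = 9.20×10⁻³ m
α₁L₁ = 4.329885×10⁻⁵, α₂L₂ = 1.375315×10⁻⁵ → Δ(αL) = 2.95457×10⁻⁵ m/K
ΔT = 9.20×10⁻³ / 2.95457×10⁻⁵ = 311.382 K, so T = 25.6 + 311.382 = 336.982 °C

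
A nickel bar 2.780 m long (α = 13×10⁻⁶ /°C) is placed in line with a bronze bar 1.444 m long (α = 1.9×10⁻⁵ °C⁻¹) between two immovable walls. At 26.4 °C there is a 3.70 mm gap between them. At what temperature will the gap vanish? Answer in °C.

T = 84.6 °C

α₁L₁ = 3.614×10⁻⁵ m/K, α₂L₂ = 2.7436×10⁻⁵ m/K → total 6.3576×10⁻⁵ m/K
ΔT = g/(α₁L₁+α₂L₂) = 3.70×10⁻³ / 6.3576×10⁻⁵ = 58.198 K
T = 26.4 + 58.198 = 84.598 °C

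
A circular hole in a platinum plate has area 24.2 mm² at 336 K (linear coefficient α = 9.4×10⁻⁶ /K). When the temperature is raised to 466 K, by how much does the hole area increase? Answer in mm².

Area coefficient ≈ 2α; |ΔT| = 130 K
ΔA = 2αA₀ΔT = 2(9.4×10⁻⁶)(24.2)(130) = 0.0591 mm²

ΔA = 0.0591 mm²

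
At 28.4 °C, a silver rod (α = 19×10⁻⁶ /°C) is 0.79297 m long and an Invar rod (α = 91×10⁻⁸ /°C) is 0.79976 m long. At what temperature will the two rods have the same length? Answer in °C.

T = 501.9 °C

L₁(1 + α₁ΔT) = L₂(1 + α₂ΔT) ⇒ ΔT = (L₂ − L₁)/(α₁L₁ − α₂L₂)
L₂ − L₁ = 0.79976 − 0.79297 = 6.79×10⁻³ m
α₁L₁ − α₂L₂ = 19×10⁻⁶×0.79297 − 91×10⁻⁸×0.79976 = 1.43386484×10⁻⁵ m/K
ΔT = 6.79×10⁻³ / 1.43386484×10⁻⁵ = 473.545 K
T = 28.4 + 473.545 = 501.945 °C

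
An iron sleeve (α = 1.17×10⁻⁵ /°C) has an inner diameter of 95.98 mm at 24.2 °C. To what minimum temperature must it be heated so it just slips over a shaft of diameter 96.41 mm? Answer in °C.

T = 407 °C

Required Δd = 96.41 − 95.98 = 0.43 mm
Δd = αd₀ΔT ⇒ ΔT = Δd/(αd₀) = 0.43 / (1.17×10⁻⁵ × 95.98) = 382.91 K
T_min = 24.2 + 382.91 = 407.11 °C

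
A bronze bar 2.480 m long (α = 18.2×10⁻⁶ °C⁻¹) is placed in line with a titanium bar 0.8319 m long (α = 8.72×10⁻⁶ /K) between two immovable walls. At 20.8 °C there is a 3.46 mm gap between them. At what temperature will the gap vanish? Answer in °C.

T = 86.8 °C

α₁L₁ = 4.5136×10⁻⁵ m/K, α₂L₂ = 7.254168×10⁻⁶ m/K → total 5.2390168×10⁻⁵ m/K
ΔT = g/(α₁L₁+α₂L₂) = 3.46×10⁻³ / 5.2390168×10⁻⁵ = 66.043 K
T = 20.8 + 66.043 = 86.843 °C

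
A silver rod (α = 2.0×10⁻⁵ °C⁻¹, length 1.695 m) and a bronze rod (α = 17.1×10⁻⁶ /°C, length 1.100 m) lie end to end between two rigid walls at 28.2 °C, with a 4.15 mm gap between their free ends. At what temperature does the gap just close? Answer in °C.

Gap closes when ΔL₁ + ΔL₂ = 4.15 mm = 4.15×10⁻³ m
(α₁L₁ + α₂L₂)ΔT = g
α₁L₁ + α₂L₂ = 2.0×10⁻⁵×1.695 + 17.1×10⁻⁶×1.100 = 5.271×10⁻⁵ m/K
ΔT = 4.15×10⁻³ / 5.271×10⁻⁵ = 78.73 K
T = 28.2 + 78.73 = 106.93 °C

T = 107 °C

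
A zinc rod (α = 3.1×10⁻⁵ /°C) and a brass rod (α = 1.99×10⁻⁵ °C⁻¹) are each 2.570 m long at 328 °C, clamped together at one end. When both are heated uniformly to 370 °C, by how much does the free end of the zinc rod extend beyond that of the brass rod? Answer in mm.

ΔT = 42 K
zinc: ΔL = 3.1×10⁻⁵ × 2.570 m × 42 = 3.3461×10⁻³ m = 3.3461 mm
brass: ΔL = 1.99×10⁻⁵ × 2.570 m × 42 = 2.1480×10⁻³ m = 2.1480 mm
difference = 3.3461 − 2.1480 = 1.1981 mm

1.20 mm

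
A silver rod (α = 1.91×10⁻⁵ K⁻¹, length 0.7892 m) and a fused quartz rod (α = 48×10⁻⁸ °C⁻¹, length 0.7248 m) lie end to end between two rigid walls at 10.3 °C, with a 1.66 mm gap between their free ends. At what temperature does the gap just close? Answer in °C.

T = 118 °C

α₁L₁ = 1.507372×10⁻⁵ m/K, α₂L₂ = 3.47904×10⁻⁷ m/K → total 1.5421624×10⁻⁵ m/K
ΔT = g/(α₁L₁+α₂L₂) = 1.66×10⁻³ / 1.5421624×10⁻⁵ = 107.64 K
T = 10.3 + 107.64 = 117.94 °C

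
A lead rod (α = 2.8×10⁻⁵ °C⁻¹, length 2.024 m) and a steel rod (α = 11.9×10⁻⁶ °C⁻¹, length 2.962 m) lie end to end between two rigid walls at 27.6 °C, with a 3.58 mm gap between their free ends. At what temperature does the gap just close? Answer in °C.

T = 66.5 °C

α₁L₁ = 5.6672×10⁻⁵ m/K, α₂L₂ = 3.52478×10⁻⁵ m/K → total 9.19198×10⁻⁵ m/K
ΔT = g/(α₁L₁+α₂L₂) = 3.58×10⁻³ / 9.19198×10⁻⁵ = 38.947 K
T = 27.6 + 38.947 = 66.547 °C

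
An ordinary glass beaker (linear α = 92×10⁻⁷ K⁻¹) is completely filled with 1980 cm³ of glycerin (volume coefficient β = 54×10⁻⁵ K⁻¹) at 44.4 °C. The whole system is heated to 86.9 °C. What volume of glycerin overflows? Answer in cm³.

43.1 cm³

The beaker also expands: β_container ≈ 3α = 2.76×10⁻⁵ /K
Net overflow = V₀(β_liq − 3α_cont)ΔT
β − 3α = 5.40×10⁻⁴ − 2.76×10⁻⁵ = 5.124×10⁻⁴ /K; ΔT = 42.5 K
ΔV = 1980 × 5.124×10⁻⁴ × 42.5 = 43.1 cm³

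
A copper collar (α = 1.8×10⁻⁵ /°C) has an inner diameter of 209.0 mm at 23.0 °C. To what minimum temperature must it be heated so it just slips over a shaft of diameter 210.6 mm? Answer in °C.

Required Δd = 210.6 − 209.0 = 1.6 mm
Δd = αd₀ΔT ⇒ ΔT = Δd/(αd₀) = 1.6 / (1.8×10⁻⁵ × 209.0) = 425.31 K
T_min = 23.0 + 425.31 = 448.31 °C

T = 448 °C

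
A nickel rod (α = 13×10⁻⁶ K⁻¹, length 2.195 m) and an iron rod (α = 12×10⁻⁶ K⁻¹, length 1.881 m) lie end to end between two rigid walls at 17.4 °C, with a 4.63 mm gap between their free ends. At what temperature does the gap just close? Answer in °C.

T = 108 °C

Gap closes when ΔL₁ + ΔL₂ = 4.63 mm = 4.63×10⁻³ m
(α₁L₁ + α₂L₂)ΔT = g
α₁L₁ + α₂L₂ = 13×10⁻⁶×2.195 + 12×10⁻⁶×1.881 = 5.1107×10⁻⁵ m/K
ΔT = 4.63×10⁻³ / 5.1107×10⁻⁵ = 90.59 K
T = 17.4 + 90.59 = 107.99 °C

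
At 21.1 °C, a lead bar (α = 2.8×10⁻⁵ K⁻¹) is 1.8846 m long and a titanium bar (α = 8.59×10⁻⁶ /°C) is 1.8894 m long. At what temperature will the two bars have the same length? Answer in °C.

T = 152.5 °C

L₁(1 + α₁ΔT) = L₂(1 + α₂ΔT) ⇒ ΔT = (L₂ − L₁)/(α₁L₁ − α₂L₂)
L₂ − L₁ = 1.8894 − 1.8846 = 4.80×10⁻³ m
α₁L₁ − α₂L₂ = 2.8×10⁻⁵×1.8846 − 8.59×10⁻⁶×1.8894 = 3.6538854×10⁻⁵ m/K
ΔT = 4.80×10⁻³ / 3.6538854×10⁻⁵ = 131.367 K
T = 21.1 + 131.367 = 152.467 °C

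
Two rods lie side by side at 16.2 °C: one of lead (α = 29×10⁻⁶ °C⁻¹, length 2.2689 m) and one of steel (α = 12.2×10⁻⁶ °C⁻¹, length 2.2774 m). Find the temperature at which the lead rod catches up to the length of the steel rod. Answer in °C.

Equal length when α₁L₁ΔT − α₂L₂ΔT = L₂ − L₁ = 8.50×10⁻³ m
α₁L₁ = 6.57981×10⁻⁵, α₂L₂ = 2.778428×10⁻⁵ → Δ(αL) = 3.801382×10⁻⁵ m/K
ΔT = 8.50×10⁻³ / 3.801382×10⁻⁵ = 223.603 K, so T = 16.2 + 223.603 = 239.803 °C

T = 239.8 °C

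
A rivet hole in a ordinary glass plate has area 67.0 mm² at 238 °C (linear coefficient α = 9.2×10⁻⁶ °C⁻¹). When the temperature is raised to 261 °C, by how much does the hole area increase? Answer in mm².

ΔA = 0.0284 mm²

Area coefficient ≈ 2α; |ΔT| = 23 K
ΔA = 2αA₀ΔT = 2(9.2×10⁻⁶)(67.0)(23) = 0.0284 mm²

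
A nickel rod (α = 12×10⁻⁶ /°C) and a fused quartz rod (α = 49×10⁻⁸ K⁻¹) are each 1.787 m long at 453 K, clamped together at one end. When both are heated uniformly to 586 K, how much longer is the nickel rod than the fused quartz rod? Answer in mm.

2.74 mm

ΔT = 133 K
nickel: ΔL = 12×10⁻⁶ × 1.787 m × 133 = 2.8521×10⁻³ m = 2.8521 mm
fused quartz: ΔL = 49×10⁻⁸ × 1.787 m × 133 = 1.1646×10⁻⁴ m = 0.11646 mm
difference = 2.8521 − 0.11646 = 2.73564 mm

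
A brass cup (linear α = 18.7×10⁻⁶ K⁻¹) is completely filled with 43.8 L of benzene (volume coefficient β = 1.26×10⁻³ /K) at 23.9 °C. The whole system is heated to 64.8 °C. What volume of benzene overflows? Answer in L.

The cup also expands: β_container ≈ 3α = 5.61×10⁻⁵ /K
Net overflow = V₀(β_liq − 3α_cont)ΔT
β − 3α = 1.26×10⁻³ − 5.61×10⁻⁵ = 1.2039×10⁻³ /K; ΔT = 40.9 K
ΔV = 43.8 × 1.2039×10⁻³ × 40.9 = 2.16 L

2.16 L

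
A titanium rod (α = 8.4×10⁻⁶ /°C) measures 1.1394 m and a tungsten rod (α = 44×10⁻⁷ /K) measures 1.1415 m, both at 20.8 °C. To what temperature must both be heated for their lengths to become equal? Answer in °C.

Equal length when α₁L₁ΔT − α₂L₂ΔT = L₂ − L₁ = 2.10×10⁻³ m
α₁L₁ = 9.57096×10⁻⁶, α₂L₂ = 5.0226×10⁻⁶ → Δ(αL) = 4.54836×10⁻⁶ m/K
ΔT = 2.10×10⁻³ / 4.54836×10⁻⁶ = 461.705 K, so T = 20.8 + 461.705 = 482.505 °C

T = 482.5 °C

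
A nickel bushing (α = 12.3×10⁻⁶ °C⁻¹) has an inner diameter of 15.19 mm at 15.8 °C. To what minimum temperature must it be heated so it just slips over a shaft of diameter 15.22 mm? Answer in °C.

Required Δd = 15.22 − 15.19 = 0.03 mm
Δd = αd₀ΔT ⇒ ΔT = Δd/(αd₀) = 0.03 / (12.3×10⁻⁶ × 15.19) = 160.57 K
T_min = 15.8 + 160.57 = 176.37 °C

T = 176 °C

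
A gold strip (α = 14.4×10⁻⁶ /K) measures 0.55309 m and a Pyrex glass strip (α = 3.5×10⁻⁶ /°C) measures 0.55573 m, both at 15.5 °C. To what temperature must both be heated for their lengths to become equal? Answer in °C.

T = 454.1 °C

Equal length when α₁L₁ΔT − α₂L₂ΔT = L₂ − L₁ = 2.64×10⁻³ m
α₁L₁ = 7.964496×10⁻⁶, α₂L₂ = 1.945055×10⁻⁶ → Δ(αL) = 6.019441×10⁻⁶ m/K
ΔT = 2.64×10⁻³ / 6.019441×10⁻⁶ = 438.579 K, so T = 15.5 + 438.579 = 454.079 °C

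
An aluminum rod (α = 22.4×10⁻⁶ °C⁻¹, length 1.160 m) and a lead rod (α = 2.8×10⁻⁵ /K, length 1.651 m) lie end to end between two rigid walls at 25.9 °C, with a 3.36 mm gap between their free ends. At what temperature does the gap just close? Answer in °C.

Gap closes when ΔL₁ + ΔL₂ = 3.36 mm = 3.36×10⁻³ m
(α₁L₁ + α₂L₂)ΔT = g
α₁L₁ + α₂L₂ = 22.4×10⁻⁶×1.160 + 2.8×10⁻⁵×1.651 = 7.2212×10⁻⁵ m/K
ΔT = 3.36×10⁻³ / 7.2212×10⁻⁵ = 46.530 K
T = 25.9 + 46.530 = 72.430 °C

T = 72.4 °C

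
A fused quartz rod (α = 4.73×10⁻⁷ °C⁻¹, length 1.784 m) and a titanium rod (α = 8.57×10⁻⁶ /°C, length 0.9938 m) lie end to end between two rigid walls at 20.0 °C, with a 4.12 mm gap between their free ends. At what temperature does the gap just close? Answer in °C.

Gap closes when ΔL₁ + ΔL₂ = 4.12 mm = 4.12×10⁻³ m
(α₁L₁ + α₂L₂)ΔT = g
α₁L₁ + α₂L₂ = 4.73×10⁻⁷×1.784 + 8.57×10⁻⁶×0.9938 = 9.360698×10⁻⁶ m/K
ΔT = 4.12×10⁻³ / 9.360698×10⁻⁶ = 440.14 K
T = 20.0 + 440.14 = 460.14 °C

T = 460 °C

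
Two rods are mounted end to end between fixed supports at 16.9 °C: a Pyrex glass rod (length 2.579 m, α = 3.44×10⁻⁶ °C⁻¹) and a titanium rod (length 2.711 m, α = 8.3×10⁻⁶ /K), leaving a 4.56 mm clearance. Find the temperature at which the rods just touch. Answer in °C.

α₁L₁ = 8.87176×10⁻⁶ m/K, α₂L₂ = 2.25013×10⁻⁵ m/K → total 3.137306×10⁻⁵ m/K
ΔT = g/(α₁L₁+α₂L₂) = 4.56×10⁻³ / 3.137306×10⁻⁵ = 145.35 K
T = 16.9 + 145.35 = 162.25 °C

T = 162 °C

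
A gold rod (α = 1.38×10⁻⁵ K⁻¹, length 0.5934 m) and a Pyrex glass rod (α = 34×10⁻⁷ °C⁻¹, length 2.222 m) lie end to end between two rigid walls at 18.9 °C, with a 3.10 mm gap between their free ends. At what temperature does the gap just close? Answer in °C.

T = 216 °C

α₁L₁ = 8.18892×10⁻⁶ m/K, α₂L₂ = 7.5548×10⁻⁶ m/K → total 1.574372×10⁻⁵ m/K
ΔT = g/(α₁L₁+α₂L₂) = 3.10×10⁻³ / 1.574372×10⁻⁵ = 196.90 K
T = 18.9 + 196.90 = 215.80 °C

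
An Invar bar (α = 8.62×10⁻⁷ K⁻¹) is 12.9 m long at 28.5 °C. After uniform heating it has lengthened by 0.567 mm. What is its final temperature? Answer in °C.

ΔL = αL₀ΔT ⇒ ΔT = ΔL / (αL₀)
ΔT = 0.567×10⁻³ m / (8.62×10⁻⁷ × 12.9 m) = 50.990 K
T = 28.5 + 50.990 = 79.490 °C

T = 79.5 °C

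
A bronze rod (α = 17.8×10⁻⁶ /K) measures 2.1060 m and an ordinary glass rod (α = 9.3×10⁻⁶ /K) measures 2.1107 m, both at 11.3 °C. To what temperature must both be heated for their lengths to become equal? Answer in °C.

L₁(1 + α₁ΔT) = L₂(1 + α₂ΔT) ⇒ ΔT = (L₂ − L₁)/(α₁L₁ − α₂L₂)
L₂ − L₁ = 2.1107 − 2.1060 = 4.70×10⁻³ m
α₁L₁ − α₂L₂ = 17.8×10⁻⁶×2.1060 − 9.3×10⁻⁶×2.1107 = 1.785729×10⁻⁵ m/K
ΔT = 4.70×10⁻³ / 1.785729×10⁻⁵ = 263.198 K
T = 11.3 + 263.198 = 274.498 °C

T = 274.5 °C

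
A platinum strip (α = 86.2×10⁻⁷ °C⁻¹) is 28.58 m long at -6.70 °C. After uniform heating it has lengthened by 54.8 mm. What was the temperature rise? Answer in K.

ΔL = αL₀ΔT ⇒ ΔT = ΔL / (αL₀)
ΔT = 54.8×10⁻³ m / (86.2×10⁻⁷ × 28.58 m) = 222.44 K

ΔT = 222 K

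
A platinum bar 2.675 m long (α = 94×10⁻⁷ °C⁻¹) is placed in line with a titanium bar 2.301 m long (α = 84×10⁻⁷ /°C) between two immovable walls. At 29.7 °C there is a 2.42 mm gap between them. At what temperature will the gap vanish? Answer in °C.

T = 84.1 °C

α₁L₁ = 2.5145×10⁻⁵ m/K, α₂L₂ = 1.93284×10⁻⁵ m/K → total 4.44734×10⁻⁵ m/K
ΔT = g/(α₁L₁+α₂L₂) = 2.42×10⁻³ / 4.44734×10⁻⁵ = 54.415 K
T = 29.7 + 54.415 = 84.115 °C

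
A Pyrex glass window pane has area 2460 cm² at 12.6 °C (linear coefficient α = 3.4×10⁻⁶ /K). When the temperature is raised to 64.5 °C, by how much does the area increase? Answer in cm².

Area coefficient ≈ 2α; |ΔT| = 51.9 K
ΔA = 2αA₀ΔT = 2(3.4×10⁻⁶)(2460)(51.9) = 0.868 cm²

ΔA = 0.868 cm²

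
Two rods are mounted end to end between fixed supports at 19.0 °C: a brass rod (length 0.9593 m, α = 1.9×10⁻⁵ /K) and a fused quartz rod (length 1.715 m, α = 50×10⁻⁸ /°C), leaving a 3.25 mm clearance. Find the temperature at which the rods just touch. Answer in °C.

T = 189 °C

Gap closes when ΔL₁ + ΔL₂ = 3.25 mm = 3.25×10⁻³ m
(α₁L₁ + α₂L₂)ΔT = g
α₁L₁ + α₂L₂ = 1.9×10⁻⁵×0.9593 + 50×10⁻⁸×1.715 = 1.90842×10⁻⁵ m/K
ΔT = 3.25×10⁻³ / 1.90842×10⁻⁵ = 170.30 K
T = 19.0 + 170.30 = 189.30 °C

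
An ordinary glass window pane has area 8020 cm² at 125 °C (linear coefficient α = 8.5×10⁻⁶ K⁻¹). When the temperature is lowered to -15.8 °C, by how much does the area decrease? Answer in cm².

ΔA = 19.2 cm²

Area coefficient ≈ 2α; |ΔT| = 140.8 K
ΔA = 2αA₀ΔT = 2(8.5×10⁻⁶)(8020)(140.8) = 19.2 cm²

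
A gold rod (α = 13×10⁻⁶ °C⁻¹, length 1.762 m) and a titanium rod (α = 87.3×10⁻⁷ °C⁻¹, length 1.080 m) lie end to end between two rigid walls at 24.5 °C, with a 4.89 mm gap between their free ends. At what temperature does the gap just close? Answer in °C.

T = 176 °C

α₁L₁ = 2.2906×10⁻⁵ m/K, α₂L₂ = 9.4284×10⁻⁶ m/K → total 3.23344×10⁻⁵ m/K
ΔT = g/(α₁L₁+α₂L₂) = 4.89×10⁻³ / 3.23344×10⁻⁵ = 151.23 K
T = 24.5 + 151.23 = 175.73 °C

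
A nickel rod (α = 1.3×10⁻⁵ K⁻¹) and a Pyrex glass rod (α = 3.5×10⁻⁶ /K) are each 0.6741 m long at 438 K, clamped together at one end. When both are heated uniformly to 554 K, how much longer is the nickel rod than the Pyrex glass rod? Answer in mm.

0.743 mm

ΔT = 116 K
nickel: ΔL = 1.3×10⁻⁵ × 0.6741 m × 116 = 1.0165×10⁻³ m = 1.0165 mm
Pyrex glass: ΔL = 3.5×10⁻⁶ × 0.6741 m × 116 = 2.7368×10⁻⁴ m = 0.27368 mm
difference = 1.0165 − 0.27368 = 0.74282 mm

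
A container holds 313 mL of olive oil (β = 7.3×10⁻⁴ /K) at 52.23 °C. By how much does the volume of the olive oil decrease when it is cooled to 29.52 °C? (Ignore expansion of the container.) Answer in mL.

ΔV = 5.19 mL

|ΔT| = |29.52 − 52.23| = 22.71 K
ΔV = βV₀ΔT = (7.3×10⁻⁴)(313)(22.71) = 5.19 mL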